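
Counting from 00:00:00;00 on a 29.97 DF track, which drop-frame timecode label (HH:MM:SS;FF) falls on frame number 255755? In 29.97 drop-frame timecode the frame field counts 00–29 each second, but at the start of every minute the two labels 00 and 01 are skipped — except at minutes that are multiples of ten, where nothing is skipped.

02:22:13;21

Each 10-minute DF block holds 10 × 60 × 30 − 9 × 2 = 17982 frames. 255755 ÷ 17982 → 14 full blocks, remainder 4007.
Within the partial block the first minute is 1800 frames and each further minute 1798, so 2 further minute boundaries passed. Total skipped labels = 18 × 14 + 2 × 2 = 256.
Non-drop label index = 255755 + 256 = 256011; at 30 labels/s that is 02:22:13:21, i.e. DF 02:22:13;21.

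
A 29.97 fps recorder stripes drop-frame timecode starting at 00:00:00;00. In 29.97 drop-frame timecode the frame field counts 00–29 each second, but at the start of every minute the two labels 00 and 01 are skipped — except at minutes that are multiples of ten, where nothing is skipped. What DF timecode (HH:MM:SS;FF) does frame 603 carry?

Ten DF minutes hold 17982 frames, so frame 603 lies in block 0 (frames 0–17981) with 603 frames into that block.
The block's first minute is 1800 frames and the rest 1798 each; 603 frames reaches minute 0, so 0 × 18 + 0 × 2 = 0 labels have been skipped so far.
Adding those back, label number 603 + 0 = 603 at 30 labels/s is 20 s + 3 f = 0 h 0 min 20 s frame 3, i.e. 00:00:20;03.

00:00:20;03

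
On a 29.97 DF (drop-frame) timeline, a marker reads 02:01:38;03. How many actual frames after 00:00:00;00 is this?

Complete 10-minute blocks: 12, each 17982 frames → 215784.
Remaining 1 whole minute in the current block: 1800 + 0 × 1798 = 1800 frames.
Within the current minute: 38 × 30 + 3 − 2 = 1141 (labels ;00/;01 skipped at this minute). Total = 215784 + 1800 + 1141 = 218725.

218725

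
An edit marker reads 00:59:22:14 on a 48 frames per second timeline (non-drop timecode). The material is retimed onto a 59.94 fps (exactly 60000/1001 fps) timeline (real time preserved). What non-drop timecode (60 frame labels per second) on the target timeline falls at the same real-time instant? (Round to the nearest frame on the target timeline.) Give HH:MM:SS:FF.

00:59:18:44

Source frame index: (0×3600 + 59×60 + 22) × 48 + 14 = 170990.
Real time: 170990 / (48) = 85495/24 s.
Target frame: (85495/24) × (60000/1001) = 213737500/1001 ≈ 213523.976 → 213524.
At 60 labels/s: frame 213524 → 00:59:18:44.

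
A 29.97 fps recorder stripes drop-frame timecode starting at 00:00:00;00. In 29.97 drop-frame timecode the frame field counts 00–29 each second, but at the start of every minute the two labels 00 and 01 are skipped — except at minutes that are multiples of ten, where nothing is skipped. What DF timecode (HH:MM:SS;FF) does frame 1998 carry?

Ten DF minutes hold 17982 frames, so frame 1998 lies in block 0 (frames 0–17981) with 1998 frames into that block.
The block's first minute is 1800 frames and the rest 1798 each; 1998 frames reaches minute 1, so 0 × 18 + 1 × 2 = 2 labels have been skipped so far.
Adding those back, label number 1998 + 2 = 2000 at 30 labels/s is 66 s + 20 f = 0 h 1 min 6 s frame 20, i.e. 00:01:06;20.

00:01:06;20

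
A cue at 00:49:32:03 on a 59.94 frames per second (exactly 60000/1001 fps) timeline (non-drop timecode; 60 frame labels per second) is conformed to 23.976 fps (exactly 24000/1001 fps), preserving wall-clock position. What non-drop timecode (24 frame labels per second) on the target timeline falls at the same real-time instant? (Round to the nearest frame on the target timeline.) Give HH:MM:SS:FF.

00:49:32:01

Source frame index: (0×3600 + 49×60 + 32) × 60 + 3 = 178323.
Real time: 178323 / (60000/1001) = 59500441/20000 s.
Target frame: (59500441/20000) × (24000/1001) = 356646/5 ≈ 71329.200 → 71329.
At 24 labels/s: frame 71329 → 00:49:32:01.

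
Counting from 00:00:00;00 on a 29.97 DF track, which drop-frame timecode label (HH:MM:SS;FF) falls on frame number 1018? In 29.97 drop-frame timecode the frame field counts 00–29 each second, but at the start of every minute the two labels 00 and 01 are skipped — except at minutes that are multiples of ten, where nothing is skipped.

Ten DF minutes hold 17982 frames, so frame 1018 lies in block 0 (frames 0–17981) with 1018 frames into that block.
The block's first minute is 1800 frames and the rest 1798 each; 1018 frames reaches minute 0, so 0 × 18 + 0 × 2 = 0 labels have been skipped so far.
Adding those back, label number 1018 + 0 = 1018 at 30 labels/s is 33 s + 28 f = 0 h 0 min 33 s frame 28, i.e. 00:00:33;28.

00:00:33;28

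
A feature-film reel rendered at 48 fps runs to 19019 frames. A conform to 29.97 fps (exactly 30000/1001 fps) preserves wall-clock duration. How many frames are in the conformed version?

Target frames = source frames × (target rate / source rate) = 19019 × (30000/1001)/(48) = 19019 × 625/1001 = 11875.

11875 frames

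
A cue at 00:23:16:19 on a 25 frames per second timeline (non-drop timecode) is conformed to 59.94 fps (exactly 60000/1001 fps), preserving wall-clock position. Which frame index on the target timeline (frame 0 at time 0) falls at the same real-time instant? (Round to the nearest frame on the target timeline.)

frame 83722

Source frame index: (0×3600 + 23×60 + 16) × 25 + 19 = 34919.
Real time: 34919 / (25) = 34919/25 s.
Target frame: (34919/25) × (60000/1001) = 83805600/1001 ≈ 83721.878 → 83722.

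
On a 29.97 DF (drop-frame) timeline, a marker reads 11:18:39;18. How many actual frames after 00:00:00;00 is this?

As if non-drop at 30 labels/s: (11 × 3600 + 18 × 60 + 39) × 30 + 18 = 1221588.
Minute boundaries passed: 678; those not divisible by 10: 678 − 67 = 611; dropped labels = 2 × 611 = 1222.
Actual frame index = 1221588 − 1222 = 1220366.

1220366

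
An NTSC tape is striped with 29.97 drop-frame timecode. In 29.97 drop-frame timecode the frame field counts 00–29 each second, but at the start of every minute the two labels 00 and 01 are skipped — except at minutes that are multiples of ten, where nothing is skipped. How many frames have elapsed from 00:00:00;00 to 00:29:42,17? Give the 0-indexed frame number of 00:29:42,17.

53423

As if non-drop at 30 labels/s: (0 × 3600 + 29 × 60 + 42) × 30 + 17 = 53477.
Minute boundaries passed: 29; those not divisible by 10: 29 − 2 = 27; dropped labels = 2 × 27 = 54.
Actual frame index = 53477 − 54 = 53423.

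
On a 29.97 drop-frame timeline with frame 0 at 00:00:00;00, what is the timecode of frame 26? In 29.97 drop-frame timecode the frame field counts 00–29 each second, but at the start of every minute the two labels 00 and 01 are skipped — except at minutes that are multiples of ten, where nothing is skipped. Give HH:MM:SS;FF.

00:00:00;26

Ten DF minutes hold 17982 frames, so frame 26 lies in block 0 (frames 0–17981) with 26 frames into that block.
The block's first minute is 1800 frames and the rest 1798 each; 26 frames reaches minute 0, so 0 × 18 + 0 × 2 = 0 labels have been skipped so far.
Adding those back, label number 26 + 0 = 26 at 30 labels/s is 0 s + 26 f = 0 h 0 min 0 s frame 26, i.e. 00:00:00;26.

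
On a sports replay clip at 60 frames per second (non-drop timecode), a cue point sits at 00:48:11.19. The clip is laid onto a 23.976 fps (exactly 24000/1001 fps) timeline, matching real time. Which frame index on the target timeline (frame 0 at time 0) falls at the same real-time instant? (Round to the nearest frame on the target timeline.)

Source frame index: (0×3600 + 48×60 + 11) × 60 + 19 = 173479.
Real time: 173479 / (60) = 173479/60 s.
Target frame: (173479/60) × (24000/1001) = 69391600/1001 ≈ 69322.278 → 69322.

frame 69322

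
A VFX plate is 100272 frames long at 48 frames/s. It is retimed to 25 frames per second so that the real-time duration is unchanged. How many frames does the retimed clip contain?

Target frames = source frames × (target rate / source rate) = 100272 × (25)/(48) = 100272 × 25/48 = 52225.

52225 frames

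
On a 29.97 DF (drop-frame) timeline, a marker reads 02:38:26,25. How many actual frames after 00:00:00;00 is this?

Complete 10-minute blocks: 15, each 17982 frames → 269730.
Remaining 8 whole minutes in the current block: 1800 + 7 × 1798 = 14386 frames.
Within the current minute: 26 × 30 + 25 − 2 = 803 (labels ;00/;01 skipped at this minute). Total = 269730 + 14386 + 803 = 284919.

284919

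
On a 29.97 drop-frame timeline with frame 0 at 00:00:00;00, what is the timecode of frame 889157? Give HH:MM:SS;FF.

08:14:28;07

Ten DF minutes hold 17982 frames, so frame 889157 lies in block 49 (frames 881118–899099) with 8039 frames into that block.
The block's first minute is 1800 frames and the rest 1798 each; 8039 frames reaches minute 4, so 49 × 18 + 4 × 2 = 890 labels have been skipped so far.
Adding those back, label number 889157 + 890 = 890047 at 30 labels/s is 29668 s + 7 f = 8 h 14 min 28 s frame 7, i.e. 08:14:28;07.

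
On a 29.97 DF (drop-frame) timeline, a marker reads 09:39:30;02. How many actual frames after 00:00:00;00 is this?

As if non-drop at 30 labels/s: (9 × 3600 + 39 × 60 + 30) × 30 + 2 = 1043102.
Minute boundaries passed: 579; those not divisible by 10: 579 − 57 = 522; dropped labels = 2 × 522 = 1044.
Actual frame index = 1043102 − 1044 = 1042058.

1042058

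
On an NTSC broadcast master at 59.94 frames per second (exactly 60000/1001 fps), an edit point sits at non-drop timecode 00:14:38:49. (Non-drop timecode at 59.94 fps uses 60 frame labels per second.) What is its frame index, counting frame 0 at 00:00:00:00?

frame 52729

Total seconds to the label: (0 × 3600 + 14 × 60 + 38) = 878.
Frame index = 878 × 60 + 49 = 52729.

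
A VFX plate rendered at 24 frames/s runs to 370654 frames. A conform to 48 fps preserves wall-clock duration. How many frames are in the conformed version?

Target frames = source frames × (target rate / source rate) = 370654 × (48)/(24) = 370654 × 2 = 741308.

741308 frames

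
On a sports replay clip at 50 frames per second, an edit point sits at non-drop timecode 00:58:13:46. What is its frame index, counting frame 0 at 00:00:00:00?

Total seconds to the label: (0 × 3600 + 58 × 60 + 13) = 3493.
Frame index = 3493 × 50 + 46 = 174696.

frame 174696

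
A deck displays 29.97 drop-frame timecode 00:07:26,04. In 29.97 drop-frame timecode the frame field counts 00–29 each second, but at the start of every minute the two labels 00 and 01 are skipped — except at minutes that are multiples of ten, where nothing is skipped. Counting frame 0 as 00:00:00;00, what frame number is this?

13370

Complete 10-minute blocks: 0, each 17982 frames → 0.
Remaining 7 whole minutes in the current block: 1800 + 6 × 1798 = 12588 frames.
Within the current minute: 26 × 30 + 4 − 2 = 782 (labels ;00/;01 skipped at this minute). Total = 0 + 12588 + 782 = 13370.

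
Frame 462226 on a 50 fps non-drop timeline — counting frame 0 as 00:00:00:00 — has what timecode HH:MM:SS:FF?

462226 ÷ 50 = 9244 full seconds, remainder 26 frames.
9244 s = 2 h 34 min 4 s.
Timecode: 02:34:04:26.

02:34:04:26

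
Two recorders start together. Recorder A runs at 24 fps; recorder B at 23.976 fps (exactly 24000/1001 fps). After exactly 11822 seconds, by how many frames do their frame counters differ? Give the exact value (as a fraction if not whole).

283728/1001 frames

A emits 24 × 11822 = 283728 frames; B emits 24000/1001 × 11822 = 283728000/1001.
Difference = 283728/1001 frames (≈ 283.4446); B is behind A.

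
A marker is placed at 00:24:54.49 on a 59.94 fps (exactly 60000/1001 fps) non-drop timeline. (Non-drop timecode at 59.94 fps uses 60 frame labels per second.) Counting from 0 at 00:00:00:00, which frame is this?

frame 89689

Total seconds to the label: (0 × 3600 + 24 × 60 + 54) = 1494.
Frame index = 1494 × 60 + 49 = 89689.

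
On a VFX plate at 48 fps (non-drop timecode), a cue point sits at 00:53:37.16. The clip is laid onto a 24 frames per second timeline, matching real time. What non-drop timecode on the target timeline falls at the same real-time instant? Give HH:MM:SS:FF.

Source frame index: (0×3600 + 53×60 + 37) × 48 + 16 = 154432.
Real time: 154432 / (48) = 9652/3 s.
Target frame: (9652/3) × (24) = 77216.
At 24 labels/s: frame 77216 → 00:53:37:08.

00:53:37:08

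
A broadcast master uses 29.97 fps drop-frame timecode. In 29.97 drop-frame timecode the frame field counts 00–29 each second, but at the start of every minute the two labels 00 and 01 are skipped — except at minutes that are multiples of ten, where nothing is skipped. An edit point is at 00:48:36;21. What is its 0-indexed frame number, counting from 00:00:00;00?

As if non-drop at 30 labels/s: (0 × 3600 + 48 × 60 + 36) × 30 + 21 = 87501.
Minute boundaries passed: 48; those not divisible by 10: 48 − 4 = 44; dropped labels = 2 × 44 = 88.
Actual frame index = 87501 − 88 = 87413.

87413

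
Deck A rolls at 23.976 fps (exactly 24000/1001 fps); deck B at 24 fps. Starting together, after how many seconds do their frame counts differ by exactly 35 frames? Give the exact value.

The gap grows by |24 − 24000/1001| = 24/1001 frames per second.
Time for a 35-frame gap: 35 ÷ (24/1001) = 35035/24 s.

35035/24 seconds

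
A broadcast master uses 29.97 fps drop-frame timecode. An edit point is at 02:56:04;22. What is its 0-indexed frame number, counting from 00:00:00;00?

316624

As if non-drop at 30 labels/s: (2 × 3600 + 56 × 60 + 4) × 30 + 22 = 316942.
Minute boundaries passed: 176; those not divisible by 10: 176 − 17 = 159; dropped labels = 2 × 159 = 318.
Actual frame index = 316942 − 318 = 316624.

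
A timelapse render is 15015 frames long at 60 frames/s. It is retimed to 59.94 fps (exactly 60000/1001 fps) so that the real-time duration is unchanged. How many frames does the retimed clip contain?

Target frames = source frames × (target rate / source rate) = 15015 × (60000/1001)/(60) = 15015 × 1000/1001 = 15000.

15000 frames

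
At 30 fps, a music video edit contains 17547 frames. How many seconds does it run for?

584.9 seconds

Running time = 17547 / (30) = 584.9 s.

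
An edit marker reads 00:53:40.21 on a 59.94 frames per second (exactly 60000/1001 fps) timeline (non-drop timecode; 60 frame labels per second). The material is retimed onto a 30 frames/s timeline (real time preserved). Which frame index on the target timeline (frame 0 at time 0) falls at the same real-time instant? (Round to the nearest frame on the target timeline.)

frame 96707

Source frame index: (0×3600 + 53×60 + 40) × 60 + 21 = 193221.
Real time: 193221 / (60000/1001) = 64471407/20000 s.
Target frame: (64471407/20000) × (30) = 193414221/2000 ≈ 96707.110 → 96707.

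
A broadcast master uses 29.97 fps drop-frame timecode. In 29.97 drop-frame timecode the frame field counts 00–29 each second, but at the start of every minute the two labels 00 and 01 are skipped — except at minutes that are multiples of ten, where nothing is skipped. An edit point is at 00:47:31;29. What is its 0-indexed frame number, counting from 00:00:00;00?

85473

As if non-drop at 30 labels/s: (0 × 3600 + 47 × 60 + 31) × 30 + 29 = 85559.
Minute boundaries passed: 47; those not divisible by 10: 47 − 4 = 43; dropped labels = 2 × 43 = 86.
Actual frame index = 85559 − 86 = 85473.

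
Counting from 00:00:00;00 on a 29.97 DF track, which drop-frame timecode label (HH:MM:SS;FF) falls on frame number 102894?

Ten DF minutes hold 17982 frames, so frame 102894 lies in block 5 (frames 89910–107891) with 12984 frames into that block.
The block's first minute is 1800 frames and the rest 1798 each; 12984 frames reaches minute 7, so 5 × 18 + 7 × 2 = 104 labels have been skipped so far.
Adding those back, label number 102894 + 104 = 102998 at 30 labels/s is 3433 s + 8 f = 0 h 57 min 13 s frame 8, i.e. 00:57:13;08.

00:57:13;08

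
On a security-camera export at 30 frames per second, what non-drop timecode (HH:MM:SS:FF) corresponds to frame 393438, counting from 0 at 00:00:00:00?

393438 ÷ 30 = 13114 full seconds, remainder 18 frames.
13114 s = 3 h 38 min 34 s.
Timecode: 03:38:34:18.

03:38:34:18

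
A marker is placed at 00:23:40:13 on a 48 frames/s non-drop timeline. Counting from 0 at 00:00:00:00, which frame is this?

68173

Total seconds to the label: (0 × 3600 + 23 × 60 + 40) = 1420.
Frame index = 1420 × 48 + 13 = 68173.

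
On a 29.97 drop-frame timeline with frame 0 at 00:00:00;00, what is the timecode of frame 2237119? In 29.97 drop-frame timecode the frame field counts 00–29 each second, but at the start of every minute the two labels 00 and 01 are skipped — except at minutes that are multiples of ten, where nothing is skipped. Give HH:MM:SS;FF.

Each 10-minute DF block holds 10 × 60 × 30 − 9 × 2 = 17982 frames. 2237119 ÷ 17982 → 124 full blocks, remainder 7351.
Within the partial block the first minute is 1800 frames and each further minute 1798, so 4 further minute boundaries passed. Total skipped labels = 18 × 124 + 2 × 4 = 2240.
Non-drop label index = 2237119 + 2240 = 2239359; at 30 labels/s that is 20:44:05:09, i.e. DF 20:44:05;09.

20:44:05;09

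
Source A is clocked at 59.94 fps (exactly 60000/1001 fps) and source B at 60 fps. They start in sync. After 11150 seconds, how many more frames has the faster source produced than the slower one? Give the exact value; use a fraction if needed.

669000/1001 frames

A emits 60000/1001 × 11150 = 669000000/1001 frames; B emits 60 × 11150 = 669000.
Difference = 669000/1001 frames (≈ 668.3317); B is ahead of A.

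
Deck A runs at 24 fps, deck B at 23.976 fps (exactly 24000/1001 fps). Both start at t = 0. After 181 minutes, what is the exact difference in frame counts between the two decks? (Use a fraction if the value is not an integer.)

260640/1001 frames

181 min = 10860 s.
A emits 24 × 10860 = 260640 frames; B emits 24000/1001 × 10860 = 260640000/1001.
Difference = 260640/1001 frames (≈ 260.3796); B is behind A.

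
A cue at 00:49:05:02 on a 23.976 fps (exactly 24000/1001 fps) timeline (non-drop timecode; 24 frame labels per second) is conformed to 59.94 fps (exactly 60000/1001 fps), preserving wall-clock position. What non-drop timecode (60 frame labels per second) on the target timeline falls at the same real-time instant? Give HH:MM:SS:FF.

Source frame index: (0×3600 + 49×60 + 5) × 24 + 2 = 70682.
Real time: 70682 / (24000/1001) = 35376341/12000 s.
Target frame: (35376341/12000) × (60000/1001) = 176705.
At 60 labels/s: frame 176705 → 00:49:05:05.

00:49:05:05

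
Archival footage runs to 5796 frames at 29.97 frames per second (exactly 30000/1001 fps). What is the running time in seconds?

193.3932 seconds

Running time = 5796 / (30000/1001) = 193.3932 s.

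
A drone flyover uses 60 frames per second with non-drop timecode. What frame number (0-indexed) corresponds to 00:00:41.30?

frame 2490

Total seconds to the label: (0 × 3600 + 0 × 60 + 41) = 41.
Frame index = 41 × 60 + 30 = 2490.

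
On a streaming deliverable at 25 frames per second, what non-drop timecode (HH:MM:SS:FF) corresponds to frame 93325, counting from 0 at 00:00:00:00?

01:02:13:00

93325 ÷ 25 = 3733 full seconds, remainder 0 frames.
3733 s = 1 h 2 min 13 s.
Timecode: 01:02:13:00.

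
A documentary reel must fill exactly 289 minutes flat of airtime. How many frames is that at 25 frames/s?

433500 frames

289 min = 17340 s.
Frames = 17340 × 25 = 433500.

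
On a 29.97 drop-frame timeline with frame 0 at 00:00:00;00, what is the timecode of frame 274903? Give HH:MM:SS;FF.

02:32:52;17

Ten DF minutes hold 17982 frames, so frame 274903 lies in block 15 (frames 269730–287711) with 5173 frames into that block.
The block's first minute is 1800 frames and the rest 1798 each; 5173 frames reaches minute 2, so 15 × 18 + 2 × 2 = 274 labels have been skipped so far.
Adding those back, label number 274903 + 274 = 275177 at 30 labels/s is 9172 s + 17 f = 2 h 32 min 52 s frame 17, i.e. 02:32:52;17.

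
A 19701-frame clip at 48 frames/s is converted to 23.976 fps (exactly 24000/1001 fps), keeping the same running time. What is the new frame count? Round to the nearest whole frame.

Frames at target rate = 19701 × (24000/1001) / (48) = 895500/91 ≈ 9840.659.
Nearest whole frame: 9841.

9841 frames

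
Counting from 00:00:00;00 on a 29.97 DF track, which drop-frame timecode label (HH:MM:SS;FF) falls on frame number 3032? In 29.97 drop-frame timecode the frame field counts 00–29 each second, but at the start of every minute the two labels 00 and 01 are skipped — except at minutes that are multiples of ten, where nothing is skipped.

00:01:41;04

Each 10-minute DF block holds 10 × 60 × 30 − 9 × 2 = 17982 frames. 3032 ÷ 17982 → 0 full blocks, remainder 3032.
Within the partial block the first minute is 1800 frames and each further minute 1798, so 1 further minute boundary passed. Total skipped labels = 18 × 0 + 2 × 1 = 2.
Non-drop label index = 3032 + 2 = 3034; at 30 labels/s that is 00:01:41:04, i.e. DF 00:01:41;04.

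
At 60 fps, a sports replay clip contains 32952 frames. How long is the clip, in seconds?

Running time = 32952 / (60) = 549.2 s.

549.2 seconds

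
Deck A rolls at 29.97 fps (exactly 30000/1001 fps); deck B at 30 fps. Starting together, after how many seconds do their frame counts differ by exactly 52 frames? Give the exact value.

The gap grows by |30 − 30000/1001| = 30/1001 frames per second.
Time for a 52-frame gap: 52 ÷ (30/1001) = 26026/15 s.

26026/15 seconds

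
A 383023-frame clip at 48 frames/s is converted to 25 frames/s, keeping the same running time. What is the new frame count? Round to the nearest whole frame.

Frames at target rate = 383023 × (25) / (48) = 9575575/48 ≈ 199491.146.
Nearest whole frame: 199491.

199491 frames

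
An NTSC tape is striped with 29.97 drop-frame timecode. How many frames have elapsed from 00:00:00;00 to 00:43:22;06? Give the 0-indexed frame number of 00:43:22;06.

Complete 10-minute blocks: 4, each 17982 frames → 71928.
Remaining 3 whole minutes in the current block: 1800 + 2 × 1798 = 5396 frames.
Within the current minute: 22 × 30 + 6 − 2 = 664 (labels ;00/;01 skipped at this minute). Total = 71928 + 5396 + 664 = 77988.

77988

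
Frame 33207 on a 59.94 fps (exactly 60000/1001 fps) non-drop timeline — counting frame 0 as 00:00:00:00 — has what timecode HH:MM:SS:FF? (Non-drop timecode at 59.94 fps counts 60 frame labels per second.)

00:09:13:27

33207 ÷ 60 = 553 full seconds, remainder 27 frames.
553 s = 0 h 9 min 13 s.
Timecode: 00:09:13:27.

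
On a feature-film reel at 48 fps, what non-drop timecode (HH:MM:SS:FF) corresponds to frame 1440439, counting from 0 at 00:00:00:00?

1440439 ÷ 48 = 30009 full seconds, remainder 7 frames.
30009 s = 8 h 20 min 9 s.
Timecode: 08:20:09:07.

08:20:09:07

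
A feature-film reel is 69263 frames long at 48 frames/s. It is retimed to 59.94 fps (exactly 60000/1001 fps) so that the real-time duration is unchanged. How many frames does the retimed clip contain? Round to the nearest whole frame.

Frames at target rate = 69263 × (60000/1001) / (48) = 86578750/1001 ≈ 86492.258.
Nearest whole frame: 86492.

86492 frames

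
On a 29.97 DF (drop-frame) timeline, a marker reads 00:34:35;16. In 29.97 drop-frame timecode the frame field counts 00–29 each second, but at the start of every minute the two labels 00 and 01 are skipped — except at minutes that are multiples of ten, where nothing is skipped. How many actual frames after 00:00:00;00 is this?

62204

As if non-drop at 30 labels/s: (0 × 3600 + 34 × 60 + 35) × 30 + 16 = 62266.
Minute boundaries passed: 34; those not divisible by 10: 34 − 3 = 31; dropped labels = 2 × 31 = 62.
Actual frame index = 62266 − 62 = 62204.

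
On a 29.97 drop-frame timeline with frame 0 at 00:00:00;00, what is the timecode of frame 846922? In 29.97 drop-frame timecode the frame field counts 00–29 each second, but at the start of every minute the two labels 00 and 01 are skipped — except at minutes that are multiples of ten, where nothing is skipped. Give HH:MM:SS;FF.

Ten DF minutes hold 17982 frames, so frame 846922 lies in block 47 (frames 845154–863135) with 1768 frames into that block.
The block's first minute is 1800 frames and the rest 1798 each; 1768 frames reaches minute 0, so 47 × 18 + 0 × 2 = 846 labels have been skipped so far.
Adding those back, label number 846922 + 846 = 847768 at 30 labels/s is 28258 s + 28 f = 7 h 50 min 58 s frame 28, i.e. 07:50:58;28.

07:50:58;28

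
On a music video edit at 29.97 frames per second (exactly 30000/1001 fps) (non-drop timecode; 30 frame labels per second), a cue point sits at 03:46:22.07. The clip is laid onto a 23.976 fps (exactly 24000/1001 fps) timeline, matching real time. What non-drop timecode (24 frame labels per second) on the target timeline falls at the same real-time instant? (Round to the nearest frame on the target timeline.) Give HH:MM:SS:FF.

Source frame index: (3×3600 + 46×60 + 22) × 30 + 7 = 407467.
Real time: 407467 / (30000/1001) = 407874467/30000 s.
Target frame: (407874467/30000) × (24000/1001) = 1629868/5 ≈ 325973.600 → 325974.
At 24 labels/s: frame 325974 → 03:46:22:06.

03:46:22:06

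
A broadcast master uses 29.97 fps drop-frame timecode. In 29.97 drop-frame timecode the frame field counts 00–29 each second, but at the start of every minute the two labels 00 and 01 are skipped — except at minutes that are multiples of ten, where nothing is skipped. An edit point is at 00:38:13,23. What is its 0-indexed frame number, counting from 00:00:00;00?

68743

Complete 10-minute blocks: 3, each 17982 frames → 53946.
Remaining 8 whole minutes in the current block: 1800 + 7 × 1798 = 14386 frames.
Within the current minute: 13 × 30 + 23 − 2 = 411 (labels ;00/;01 skipped at this minute). Total = 53946 + 14386 + 411 = 68743.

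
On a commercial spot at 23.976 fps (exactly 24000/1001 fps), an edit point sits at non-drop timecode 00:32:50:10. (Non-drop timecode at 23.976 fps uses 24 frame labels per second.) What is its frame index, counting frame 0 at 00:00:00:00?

Total seconds to the label: (0 × 3600 + 32 × 60 + 50) = 1970.
Frame index = 1970 × 24 + 10 = 47290.

frame 47290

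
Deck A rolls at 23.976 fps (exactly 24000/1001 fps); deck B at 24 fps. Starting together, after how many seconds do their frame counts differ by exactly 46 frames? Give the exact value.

23023/12 seconds

The gap grows by |24 − 24000/1001| = 24/1001 frames per second.
Time for a 46-frame gap: 46 ÷ (24/1001) = 23023/12 s.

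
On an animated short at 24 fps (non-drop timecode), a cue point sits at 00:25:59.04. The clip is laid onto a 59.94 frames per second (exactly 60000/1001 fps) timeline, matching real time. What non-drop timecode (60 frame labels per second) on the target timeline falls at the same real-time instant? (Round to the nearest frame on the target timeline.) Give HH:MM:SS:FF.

00:25:57:37

Source frame index: (0×3600 + 25×60 + 59) × 24 + 4 = 37420.
Real time: 37420 / (24) = 9355/6 s.
Target frame: (9355/6) × (60000/1001) = 93550000/1001 ≈ 93456.543 → 93457.
At 60 labels/s: frame 93457 → 00:25:57:37.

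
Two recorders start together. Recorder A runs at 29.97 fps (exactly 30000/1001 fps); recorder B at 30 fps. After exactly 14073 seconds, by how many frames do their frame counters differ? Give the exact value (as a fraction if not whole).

422190/1001 frames

A emits 30000/1001 × 14073 = 422190000/1001 frames; B emits 30 × 14073 = 422190.
Difference = 422190/1001 frames (≈ 421.7682); B is ahead of A.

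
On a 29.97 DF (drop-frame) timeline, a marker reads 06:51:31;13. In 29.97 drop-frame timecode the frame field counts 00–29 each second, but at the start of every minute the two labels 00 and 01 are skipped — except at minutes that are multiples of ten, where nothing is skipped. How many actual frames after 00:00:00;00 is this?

As if non-drop at 30 labels/s: (6 × 3600 + 51 × 60 + 31) × 30 + 13 = 740743.
Minute boundaries passed: 411; those not divisible by 10: 411 − 41 = 370; dropped labels = 2 × 370 = 740.
Actual frame index = 740743 − 740 = 740003.

740003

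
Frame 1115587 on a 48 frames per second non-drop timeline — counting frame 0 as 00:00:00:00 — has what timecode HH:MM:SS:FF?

06:27:21:19

1115587 ÷ 48 = 23241 full seconds, remainder 19 frames.
23241 s = 6 h 27 min 21 s.
Timecode: 06:27:21:19.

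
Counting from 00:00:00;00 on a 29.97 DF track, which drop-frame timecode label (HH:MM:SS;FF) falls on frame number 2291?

Each 10-minute DF block holds 10 × 60 × 30 − 9 × 2 = 17982 frames. 2291 ÷ 17982 → 0 full blocks, remainder 2291.
Within the partial block the first minute is 1800 frames and each further minute 1798, so 1 further minute boundary passed. Total skipped labels = 18 × 0 + 2 × 1 = 2.
Non-drop label index = 2291 + 2 = 2293; at 30 labels/s that is 00:01:16:13, i.e. DF 00:01:16;13.

00:01:16;13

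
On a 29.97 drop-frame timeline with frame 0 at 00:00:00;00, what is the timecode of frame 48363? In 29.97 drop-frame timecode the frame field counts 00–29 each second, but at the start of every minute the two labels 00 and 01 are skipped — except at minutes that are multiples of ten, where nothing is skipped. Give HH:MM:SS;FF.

Ten DF minutes hold 17982 frames, so frame 48363 lies in block 2 (frames 35964–53945) with 12399 frames into that block.
The block's first minute is 1800 frames and the rest 1798 each; 12399 frames reaches minute 6, so 2 × 18 + 6 × 2 = 48 labels have been skipped so far.
Adding those back, label number 48363 + 48 = 48411 at 30 labels/s is 1613 s + 21 f = 0 h 26 min 53 s frame 21, i.e. 00:26:53;21.

00:26:53;21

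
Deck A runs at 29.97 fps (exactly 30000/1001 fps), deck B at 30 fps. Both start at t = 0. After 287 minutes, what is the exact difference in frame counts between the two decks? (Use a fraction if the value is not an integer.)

73800/143 frames

287 min = 17220 s.
A emits 30000/1001 × 17220 = 73800000/143 frames; B emits 30 × 17220 = 516600.
Difference = 73800/143 frames (≈ 516.0839); B is ahead of A.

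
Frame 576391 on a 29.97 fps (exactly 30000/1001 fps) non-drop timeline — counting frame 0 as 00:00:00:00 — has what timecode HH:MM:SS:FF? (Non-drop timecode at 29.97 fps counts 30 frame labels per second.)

05:20:13:01

576391 ÷ 30 = 19213 full seconds, remainder 1 frame.
19213 s = 5 h 20 min 13 s.
Timecode: 05:20:13:01.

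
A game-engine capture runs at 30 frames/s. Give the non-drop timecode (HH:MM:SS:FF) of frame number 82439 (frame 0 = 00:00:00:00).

00:45:47:29

82439 ÷ 30 = 2747 full seconds, remainder 29 frames.
2747 s = 0 h 45 min 47 s.
Timecode: 00:45:47:29.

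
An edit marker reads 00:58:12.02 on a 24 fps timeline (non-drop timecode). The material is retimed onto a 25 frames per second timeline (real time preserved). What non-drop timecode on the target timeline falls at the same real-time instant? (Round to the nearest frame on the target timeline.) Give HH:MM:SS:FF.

00:58:12:02

Source frame index: (0×3600 + 58×60 + 12) × 24 + 2 = 83810.
Real time: 83810 / (24) = 41905/12 s.
Target frame: (41905/12) × (25) = 1047625/12 ≈ 87302.083 → 87302.
At 25 labels/s: frame 87302 → 00:58:12:02.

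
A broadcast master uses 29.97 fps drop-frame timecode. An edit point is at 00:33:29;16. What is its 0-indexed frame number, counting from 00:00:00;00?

60226

As if non-drop at 30 labels/s: (0 × 3600 + 33 × 60 + 29) × 30 + 16 = 60286.
Minute boundaries passed: 33; those not divisible by 10: 33 − 3 = 30; dropped labels = 2 × 30 = 60.
Actual frame index = 60286 − 60 = 60226.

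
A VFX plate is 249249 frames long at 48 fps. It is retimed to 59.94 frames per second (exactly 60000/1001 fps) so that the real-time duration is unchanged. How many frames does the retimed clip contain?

Target frames = source frames × (target rate / source rate) = 249249 × (60000/1001)/(48) = 249249 × 1250/1001 = 311250.

311250 frames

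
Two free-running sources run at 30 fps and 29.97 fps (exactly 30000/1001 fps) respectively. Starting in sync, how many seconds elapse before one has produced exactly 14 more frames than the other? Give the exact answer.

The gap grows by |30000/1001 − 30| = 30/1001 frames per second.
Time for a 14-frame gap: 14 ÷ (30/1001) = 7007/15 s.

7007/15 seconds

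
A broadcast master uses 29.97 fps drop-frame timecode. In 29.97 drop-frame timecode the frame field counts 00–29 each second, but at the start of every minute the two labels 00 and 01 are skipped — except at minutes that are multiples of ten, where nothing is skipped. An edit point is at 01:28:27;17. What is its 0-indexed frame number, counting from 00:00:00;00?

159067

Complete 10-minute blocks: 8, each 17982 frames → 143856.
Remaining 8 whole minutes in the current block: 1800 + 7 × 1798 = 14386 frames.
Within the current minute: 27 × 30 + 17 − 2 = 825 (labels ;00/;01 skipped at this minute). Total = 143856 + 14386 + 825 = 159067.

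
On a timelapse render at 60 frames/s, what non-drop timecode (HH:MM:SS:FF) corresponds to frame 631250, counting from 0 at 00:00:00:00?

02:55:20:50

631250 ÷ 60 = 10520 full seconds, remainder 50 frames.
10520 s = 2 h 55 min 20 s.
Timecode: 02:55:20:50.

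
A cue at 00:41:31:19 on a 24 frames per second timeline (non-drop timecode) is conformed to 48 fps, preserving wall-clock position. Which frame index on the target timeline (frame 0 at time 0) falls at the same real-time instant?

Source frame index: (0×3600 + 41×60 + 31) × 24 + 19 = 59803.
Real time: 59803 / (24) = 59803/24 s.
Target frame: (59803/24) × (48) = 119606.

frame 119606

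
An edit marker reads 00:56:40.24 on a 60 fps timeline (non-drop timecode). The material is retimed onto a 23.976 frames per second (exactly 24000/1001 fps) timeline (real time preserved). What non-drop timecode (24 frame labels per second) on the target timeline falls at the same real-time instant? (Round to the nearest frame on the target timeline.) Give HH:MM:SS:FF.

00:56:37:00

Source frame index: (0×3600 + 56×60 + 40) × 60 + 24 = 204024.
Real time: 204024 / (60) = 17002/5 s.
Target frame: (17002/5) × (24000/1001) = 81609600/1001 ≈ 81528.072 → 81528.
At 24 labels/s: frame 81528 → 00:56:37:00.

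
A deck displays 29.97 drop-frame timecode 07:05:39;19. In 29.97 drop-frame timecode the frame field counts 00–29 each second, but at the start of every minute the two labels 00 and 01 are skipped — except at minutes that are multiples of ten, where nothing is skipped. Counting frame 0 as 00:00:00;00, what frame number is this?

Complete 10-minute blocks: 42, each 17982 frames → 755244.
Remaining 5 whole minutes in the current block: 1800 + 4 × 1798 = 8992 frames.
Within the current minute: 39 × 30 + 19 − 2 = 1187 (labels ;00/;01 skipped at this minute). Total = 755244 + 8992 + 1187 = 765423.

765423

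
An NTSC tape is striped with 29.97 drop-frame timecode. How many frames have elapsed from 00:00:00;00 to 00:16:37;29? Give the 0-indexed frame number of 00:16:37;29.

29909

Complete 10-minute blocks: 1, each 17982 frames → 17982.
Remaining 6 whole minutes in the current block: 1800 + 5 × 1798 = 10790 frames.
Within the current minute: 37 × 30 + 29 − 2 = 1137 (labels ;00/;01 skipped at this minute). Total = 17982 + 10790 + 1137 = 29909.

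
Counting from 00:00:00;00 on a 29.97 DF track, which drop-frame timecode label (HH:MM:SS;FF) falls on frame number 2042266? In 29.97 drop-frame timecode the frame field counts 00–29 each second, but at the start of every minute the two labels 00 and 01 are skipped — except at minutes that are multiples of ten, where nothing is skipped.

18:55:43;20

Ten DF minutes hold 17982 frames, so frame 2042266 lies in block 113 (frames 2031966–2049947) with 10300 frames into that block.
The block's first minute is 1800 frames and the rest 1798 each; 10300 frames reaches minute 5, so 113 × 18 + 5 × 2 = 2044 labels have been skipped so far.
Adding those back, label number 2042266 + 2044 = 2044310 at 30 labels/s is 68143 s + 20 f = 18 h 55 min 43 s frame 20, i.e. 18:55:43;20.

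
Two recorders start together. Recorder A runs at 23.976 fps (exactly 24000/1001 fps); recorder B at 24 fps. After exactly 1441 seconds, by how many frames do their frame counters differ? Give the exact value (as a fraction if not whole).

A emits 24000/1001 × 1441 = 3144000/91 frames; B emits 24 × 1441 = 34584.
Difference = 3144/91 frames (≈ 34.5495); B is ahead of A.

3144/91 frames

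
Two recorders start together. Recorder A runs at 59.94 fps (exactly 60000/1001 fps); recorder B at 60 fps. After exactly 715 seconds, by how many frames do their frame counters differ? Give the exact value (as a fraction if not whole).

A emits 60000/1001 × 715 = 300000/7 frames; B emits 60 × 715 = 42900.
Difference = 300/7 frames (≈ 42.8571); B is ahead of A.

300/7 frames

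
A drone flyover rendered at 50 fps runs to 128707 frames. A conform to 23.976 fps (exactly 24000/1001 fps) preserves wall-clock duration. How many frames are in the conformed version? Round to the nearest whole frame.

61718 frames

Frames at target rate = 128707 × (24000/1001) / (50) = 61779360/1001 ≈ 61717.642.
Nearest whole frame: 61718.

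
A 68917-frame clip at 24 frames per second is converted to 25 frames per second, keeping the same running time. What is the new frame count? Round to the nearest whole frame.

71789 frames

Frames at target rate = 68917 × (25) / (24) = 1722925/24 ≈ 71788.542.
Nearest whole frame: 71789.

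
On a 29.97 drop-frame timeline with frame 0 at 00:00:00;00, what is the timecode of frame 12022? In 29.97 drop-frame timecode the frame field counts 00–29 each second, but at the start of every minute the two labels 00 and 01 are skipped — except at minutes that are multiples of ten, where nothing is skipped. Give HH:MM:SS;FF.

00:06:41;04

Each 10-minute DF block holds 10 × 60 × 30 − 9 × 2 = 17982 frames. 12022 ÷ 17982 → 0 full blocks, remainder 12022.
Within the partial block the first minute is 1800 frames and each further minute 1798, so 6 further minute boundaries passed. Total skipped labels = 18 × 0 + 2 × 6 = 12.
Non-drop label index = 12022 + 12 = 12034; at 30 labels/s that is 00:06:41:04, i.e. DF 00:06:41;04.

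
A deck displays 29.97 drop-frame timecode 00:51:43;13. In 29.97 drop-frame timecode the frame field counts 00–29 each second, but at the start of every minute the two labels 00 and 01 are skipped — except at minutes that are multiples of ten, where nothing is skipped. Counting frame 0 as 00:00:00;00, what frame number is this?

93011

Complete 10-minute blocks: 5, each 17982 frames → 89910.
Remaining 1 whole minute in the current block: 1800 + 0 × 1798 = 1800 frames.
Within the current minute: 43 × 30 + 13 − 2 = 1301 (labels ;00/;01 skipped at this minute). Total = 89910 + 1800 + 1301 = 93011.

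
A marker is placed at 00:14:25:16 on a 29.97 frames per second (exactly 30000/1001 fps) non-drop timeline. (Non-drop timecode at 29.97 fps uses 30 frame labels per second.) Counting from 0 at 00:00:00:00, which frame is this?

Total seconds to the label: (0 × 3600 + 14 × 60 + 25) = 865.
Frame index = 865 × 30 + 16 = 25966.

frame 25966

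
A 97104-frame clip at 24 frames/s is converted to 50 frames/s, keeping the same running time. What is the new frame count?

Frames at target rate = 97104 × (50) / (24) = 202300.

202300 frames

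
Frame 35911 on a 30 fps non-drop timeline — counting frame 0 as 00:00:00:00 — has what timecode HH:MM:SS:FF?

35911 ÷ 30 = 1197 full seconds, remainder 1 frame.
1197 s = 0 h 19 min 57 s.
Timecode: 00:19:57:01.

00:19:57:01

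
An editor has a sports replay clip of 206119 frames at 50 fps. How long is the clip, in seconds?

4122.38 seconds

Running time = 206119 / (50) = 4122.38 s.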